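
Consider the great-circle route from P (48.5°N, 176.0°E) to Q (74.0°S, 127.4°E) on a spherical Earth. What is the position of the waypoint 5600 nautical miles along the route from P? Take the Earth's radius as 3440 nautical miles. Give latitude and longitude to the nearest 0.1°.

Convert each endpoint to a unit vector on the sphere (x = cos φ cos λ, y = cos φ sin λ, z = sin φ).
The central angle between the endpoints is δ = arccos(p₁·p₂) ≈ 2.213 rad (126.8°). The total great-circle distance is δ·R ≈ 2.213 × 3440 ≈ 7614 nmi, so the target fraction is f = 5600/7614 ≈ 0.736.
Interpolate at f ≈ 0.736 with slerp weights a = sin((1−f)δ)/sin δ ≈ 0.690, b = sin(fδ)/sin δ ≈ 1.247.
p = a·p₁ + b·p₂ ≈ (-0.665, 0.305, -0.682); φ = arcsin(p_z) ≈ -42.99°, λ = atan2(p_y, p_x) ≈ 155.36°.

≈ (43.0°S, 155.4°E)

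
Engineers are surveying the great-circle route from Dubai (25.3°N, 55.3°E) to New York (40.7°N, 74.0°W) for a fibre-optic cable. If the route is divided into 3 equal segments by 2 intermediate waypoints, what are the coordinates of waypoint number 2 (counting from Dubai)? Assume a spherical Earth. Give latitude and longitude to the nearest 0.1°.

≈ 57.0°N, 29.0°W

The haversine formula gives a central angle δ ≈ 1.727 rad (98.9°) between the endpoints.
Interpolate at f = 2/3 with slerp weights a = sin((1−f)δ)/sin δ ≈ 0.551, b = sin(fδ)/sin δ ≈ 0.925.
p = a·p₁ + b·p₂ ≈ (0.477, -0.264, 0.838); φ = arcsin(p_z) ≈ 56.97°, λ = atan2(p_y, p_x) ≈ -28.99°.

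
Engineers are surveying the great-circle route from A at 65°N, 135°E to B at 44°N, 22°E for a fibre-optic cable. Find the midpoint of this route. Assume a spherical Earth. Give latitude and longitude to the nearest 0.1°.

Write both endpoints as unit vectors p₁, p₂ with components (cos φ cos λ, cos φ sin λ, sin φ).
The central angle between the endpoints is δ = arccos(p₁·p₂) ≈ 1.035 rad (59.3°).
Interpolate at f = 1/2 with slerp weights a = sin((1−f)δ)/sin δ ≈ 0.575, b = sin(fδ)/sin δ ≈ 0.575.
p = a·p₁ + b·p₂ ≈ (0.212, 0.327, 0.921); φ = arcsin(p_z) ≈ 67.07°, λ = atan2(p_y, p_x) ≈ 57.07°.

≈ 67.1°N, 57.1°E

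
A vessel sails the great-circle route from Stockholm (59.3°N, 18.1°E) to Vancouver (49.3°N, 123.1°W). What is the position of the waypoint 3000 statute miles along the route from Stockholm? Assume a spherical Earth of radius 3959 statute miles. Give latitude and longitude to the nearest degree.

≈ (70°N, 99°W)

The haversine formula gives a central angle δ ≈ 1.168 rad (66.9°) between the endpoints. The total great-circle distance is δ·R ≈ 1.168 × 3959 ≈ 4622 mi, so the target fraction is f = 3000/4622 ≈ 0.649.
Interpolate at f ≈ 0.649 with slerp weights a = sin((1−f)δ)/sin δ ≈ 0.433, b = sin(fδ)/sin δ ≈ 0.747.
p = a·p₁ + b·p₂ ≈ (-0.056, -0.339, 0.939); φ = arcsin(p_z) ≈ 69.87°, λ = atan2(p_y, p_x) ≈ -99.35°.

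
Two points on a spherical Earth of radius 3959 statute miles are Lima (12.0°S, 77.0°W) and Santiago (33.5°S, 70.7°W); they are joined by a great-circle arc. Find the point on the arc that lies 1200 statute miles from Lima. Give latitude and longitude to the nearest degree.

Convert each endpoint to a unit vector on the sphere (x = cos φ cos λ, y = cos φ sin λ, z = sin φ).
The central angle between the endpoints is δ = arccos(p₁·p₂) ≈ 0.388 rad (22.3°). The total great-circle distance is δ·R ≈ 0.388 × 3959 ≈ 1538 mi, so the target fraction is f = 1200/1538 ≈ 0.780.
Interpolate at f ≈ 0.780 with slerp weights a = sin((1−f)δ)/sin δ ≈ 0.225, b = sin(fδ)/sin δ ≈ 0.788.
p = a·p₁ + b·p₂ ≈ (0.267, -0.835, -0.482); φ = arcsin(p_z) ≈ -28.80°, λ = atan2(p_y, p_x) ≈ -72.28°.

≈ 29°S, 72°W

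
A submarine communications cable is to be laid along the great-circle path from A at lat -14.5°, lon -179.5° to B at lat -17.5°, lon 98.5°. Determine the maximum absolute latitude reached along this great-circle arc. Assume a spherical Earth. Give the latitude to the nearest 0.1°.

The great circle lies in the plane with unit normal n̂ = (p₁ × p₂)/|p₁ × p₂|.
Here n̂_z ≈ -0.934; the vertex latitude is φ_max = arccos|n̂_z| ≈ 20.9°.
Check via Clairaut: cos φ_max = |cos φ₁| · sin C = cos(14.5°)·sin(105.3°) ≈ 0.934, again giving ≈ 20.9°.

≈ -20.9°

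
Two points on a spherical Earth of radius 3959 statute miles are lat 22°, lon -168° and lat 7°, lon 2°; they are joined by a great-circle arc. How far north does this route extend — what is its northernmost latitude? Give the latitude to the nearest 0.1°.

≈ 71.7°

The great circle lies in the plane with unit normal n̂ = (p₁ × p₂)/|p₁ × p₂|.
Here n̂_z ≈ +0.314; the vertex latitude is φ_max = arccos|n̂_z| ≈ 71.7°.
Check via Clairaut: cos φ_max = |cos φ₁| · sin C = cos(22.0°)·sin(19.8°) ≈ 0.314, again giving ≈ 71.7°.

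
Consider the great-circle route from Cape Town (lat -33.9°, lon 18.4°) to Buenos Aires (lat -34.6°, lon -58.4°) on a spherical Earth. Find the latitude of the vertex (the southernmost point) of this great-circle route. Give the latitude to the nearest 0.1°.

≈ -41.0°

The great circle lies in the plane with unit normal n̂ = (p₁ × p₂)/|p₁ × p₂|.
Here n̂_z ≈ -0.755; the vertex latitude is φ_max = arccos|n̂_z| ≈ 41.0°.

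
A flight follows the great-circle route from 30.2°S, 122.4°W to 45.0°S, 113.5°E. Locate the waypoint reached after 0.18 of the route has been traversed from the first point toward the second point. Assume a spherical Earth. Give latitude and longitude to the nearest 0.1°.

Write both endpoints as unit vectors p₁, p₂ with components (cos φ cos λ, cos φ sin λ, sin φ).
The central angle between the endpoints is δ = arccos(p₁·p₂) ≈ 1.558 rad (89.3°).
Interpolate at f = 0.18 with slerp weights a = sin((1−f)δ)/sin δ ≈ 0.957, b = sin(fδ)/sin δ ≈ 0.277.
p = a·p₁ + b·p₂ ≈ (-0.521, -0.519, -0.677); φ = arcsin(p_z) ≈ -42.63°, λ = atan2(p_y, p_x) ≈ -135.12°.

≈ 42.6°S, 135.1°W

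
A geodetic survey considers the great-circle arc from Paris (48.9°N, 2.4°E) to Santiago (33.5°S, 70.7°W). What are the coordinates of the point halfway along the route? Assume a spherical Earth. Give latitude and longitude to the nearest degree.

The haversine formula gives a central angle δ ≈ 1.830 rad (104.9°) between the endpoints.
Interpolate at f = 1/2 with slerp weights a = sin((1−f)δ)/sin δ ≈ 0.820, b = sin(fδ)/sin δ ≈ 0.820.
p = a·p₁ + b·p₂ ≈ (0.765, -0.623, 0.165); φ = arcsin(p_z) ≈ 9.52°, λ = atan2(p_y, p_x) ≈ -39.16°.

≈ 10°N, 39°W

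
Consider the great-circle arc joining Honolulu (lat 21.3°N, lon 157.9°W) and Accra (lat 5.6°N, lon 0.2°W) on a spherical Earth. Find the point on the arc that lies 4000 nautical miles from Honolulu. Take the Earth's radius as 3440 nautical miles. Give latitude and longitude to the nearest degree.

Write both endpoints as unit vectors p₁, p₂ with components (cos φ cos λ, cos φ sin λ, sin φ).
The central angle between the endpoints is δ = arccos(p₁·p₂) ≈ 2.536 rad (145.3°). The total great-circle distance is δ·R ≈ 2.536 × 3440 ≈ 8726 nmi, so the target fraction is f = 4000/8726 ≈ 0.458.
Interpolate at f ≈ 0.458 with slerp weights a = sin((1−f)δ)/sin δ ≈ 1.724, b = sin(fδ)/sin δ ≈ 1.614.
p = a·p₁ + b·p₂ ≈ (0.118, -0.610, 0.784); φ = arcsin(p_z) ≈ 51.60°, λ = atan2(p_y, p_x) ≈ -79.07°.

≈ lat 52°N, lon 79°W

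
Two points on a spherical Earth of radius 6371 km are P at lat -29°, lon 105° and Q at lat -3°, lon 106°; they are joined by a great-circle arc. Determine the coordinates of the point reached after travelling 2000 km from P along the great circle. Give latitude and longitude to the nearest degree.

≈ lat -11°, lon 106°

Write both endpoints as unit vectors p₁, p₂ with components (cos φ cos λ, cos φ sin λ, sin φ).
The central angle between the endpoints is δ = arccos(p₁·p₂) ≈ 0.454 rad (26.0°). The total great-circle distance is δ·R ≈ 0.454 × 6371 ≈ 2893 km, so the target fraction is f = 2000/2893 ≈ 0.691.
Interpolate at f ≈ 0.691 with slerp weights a = sin((1−f)δ)/sin δ ≈ 0.318, b = sin(fδ)/sin δ ≈ 0.704.
p = a·p₁ + b·p₂ ≈ (-0.266, 0.945, -0.191); φ = arcsin(p_z) ≈ -11.03°, λ = atan2(p_y, p_x) ≈ 105.72°.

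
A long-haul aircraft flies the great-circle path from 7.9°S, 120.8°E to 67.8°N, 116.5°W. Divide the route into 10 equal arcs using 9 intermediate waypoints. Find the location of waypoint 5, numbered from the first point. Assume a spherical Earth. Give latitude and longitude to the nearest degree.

Convert each endpoint to a unit vector on the sphere (x = cos φ cos λ, y = cos φ sin λ, z = sin φ).
The central angle between the endpoints is δ = arccos(p₁·p₂) ≈ 1.907 rad (109.2°).
Interpolate at f = 5/10 with slerp weights a = sin((1−f)δ)/sin δ ≈ 0.864, b = sin(fδ)/sin δ ≈ 0.864.
p = a·p₁ + b·p₂ ≈ (-0.584, 0.443, 0.681); φ = arcsin(p_z) ≈ 42.91°, λ = atan2(p_y, p_x) ≈ 142.81°.

≈ 43°N, 143°E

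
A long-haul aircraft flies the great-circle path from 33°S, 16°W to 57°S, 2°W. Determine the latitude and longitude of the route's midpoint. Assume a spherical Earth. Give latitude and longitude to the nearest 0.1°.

Write both endpoints as unit vectors p₁, p₂ with components (cos φ cos λ, cos φ sin λ, sin φ).
The central angle between the endpoints is δ = arccos(p₁·p₂) ≈ 0.451 rad (25.8°).
Interpolate at f = 1/2 with slerp weights a = sin((1−f)δ)/sin δ ≈ 0.513, b = sin(fδ)/sin δ ≈ 0.513.
p = a·p₁ + b·p₂ ≈ (0.693, -0.128, -0.710); φ = arcsin(p_z) ≈ -45.20°, λ = atan2(p_y, p_x) ≈ -10.50°.

≈ 45.2°S, 10.5°W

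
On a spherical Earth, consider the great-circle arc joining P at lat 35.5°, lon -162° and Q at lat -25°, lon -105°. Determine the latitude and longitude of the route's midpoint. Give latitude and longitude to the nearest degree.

≈ lat 6°, lon -132°

The haversine formula gives a central angle δ ≈ 1.414 rad (81.0°) between the endpoints.
Interpolate at f = 1/2 with slerp weights a = sin((1−f)δ)/sin δ ≈ 0.658, b = sin(fδ)/sin δ ≈ 0.658.
p = a·p₁ + b·p₂ ≈ (-0.663, -0.741, 0.104); φ = arcsin(p_z) ≈ 5.97°, λ = atan2(p_y, p_x) ≈ -131.83°.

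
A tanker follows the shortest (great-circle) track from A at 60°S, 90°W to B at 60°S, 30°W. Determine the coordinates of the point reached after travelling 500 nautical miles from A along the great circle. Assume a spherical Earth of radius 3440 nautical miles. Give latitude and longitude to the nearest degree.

Convert each endpoint to a unit vector on the sphere (x = cos φ cos λ, y = cos φ sin λ, z = sin φ).
The central angle between the endpoints is δ = arccos(p₁·p₂) ≈ 0.505 rad (29.0°). The total great-circle distance is δ·R ≈ 0.505 × 3440 ≈ 1738 nmi, so the target fraction is f = 500/1738 ≈ 0.288.
Interpolate at f ≈ 0.288 with slerp weights a = sin((1−f)δ)/sin δ ≈ 0.728, b = sin(fδ)/sin δ ≈ 0.299.
p = a·p₁ + b·p₂ ≈ (0.130, -0.439, -0.889); φ = arcsin(p_z) ≈ -62.78°, λ = atan2(p_y, p_x) ≈ -73.55°.

≈ 63°S, 74°W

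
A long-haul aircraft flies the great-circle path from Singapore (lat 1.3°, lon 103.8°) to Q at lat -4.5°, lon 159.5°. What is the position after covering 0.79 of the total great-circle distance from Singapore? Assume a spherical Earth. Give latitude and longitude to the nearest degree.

≈ lat -3°, lon 148°

Convert each endpoint to a unit vector on the sphere (x = cos φ cos λ, y = cos φ sin λ, z = sin φ).
The central angle between the endpoints is δ = arccos(p₁·p₂) ≈ 0.977 rad (56.0°).
Interpolate at f = 0.79 with slerp weights a = sin((1−f)δ)/sin δ ≈ 0.246, b = sin(fδ)/sin δ ≈ 0.841.
p = a·p₁ + b·p₂ ≈ (-0.844, 0.532, -0.060); φ = arcsin(p_z) ≈ -3.47°, λ = atan2(p_y, p_x) ≈ 147.77°.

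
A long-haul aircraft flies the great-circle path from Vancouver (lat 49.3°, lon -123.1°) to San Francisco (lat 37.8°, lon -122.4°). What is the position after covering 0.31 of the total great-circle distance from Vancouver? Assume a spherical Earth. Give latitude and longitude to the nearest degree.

≈ lat 46°, lon -123°

Convert each endpoint to a unit vector on the sphere (x = cos φ cos λ, y = cos φ sin λ, z = sin φ).
The central angle between the endpoints is δ = arccos(p₁·p₂) ≈ 0.201 rad (11.5°).
Interpolate at f = 0.31 with slerp weights a = sin((1−f)δ)/sin δ ≈ 0.692, b = sin(fδ)/sin δ ≈ 0.312.
p = a·p₁ + b·p₂ ≈ (-0.379, -0.586, 0.716); φ = arcsin(p_z) ≈ 45.74°, λ = atan2(p_y, p_x) ≈ -122.85°.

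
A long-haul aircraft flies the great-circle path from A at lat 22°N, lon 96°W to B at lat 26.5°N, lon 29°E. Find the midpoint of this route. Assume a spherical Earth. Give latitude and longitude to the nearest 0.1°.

≈ lat 44.3°N, lon 35.4°W

The haversine formula gives a central angle δ ≈ 1.885 rad (108.0°) between the endpoints.
Interpolate at f = 1/2 with slerp weights a = sin((1−f)δ)/sin δ ≈ 0.851, b = sin(fδ)/sin δ ≈ 0.851.
p = a·p₁ + b·p₂ ≈ (0.583, -0.415, 0.698); φ = arcsin(p_z) ≈ 44.27°, λ = atan2(p_y, p_x) ≈ -35.45°.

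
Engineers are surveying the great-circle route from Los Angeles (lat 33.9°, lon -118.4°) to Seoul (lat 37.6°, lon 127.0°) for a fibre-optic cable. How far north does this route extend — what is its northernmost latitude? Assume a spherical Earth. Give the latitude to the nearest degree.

The great circle lies in the plane with unit normal n̂ = (p₁ × p₂)/|p₁ × p₂|.
Here n̂_z ≈ -0.599; the vertex latitude is φ_max = arccos|n̂_z| ≈ 53.2°.
Check via Clairaut: cos φ_max = |cos φ₁| · sin C = cos(33.9°)·sin(46.2°) ≈ 0.599, again giving ≈ 53.2°.

≈ 53°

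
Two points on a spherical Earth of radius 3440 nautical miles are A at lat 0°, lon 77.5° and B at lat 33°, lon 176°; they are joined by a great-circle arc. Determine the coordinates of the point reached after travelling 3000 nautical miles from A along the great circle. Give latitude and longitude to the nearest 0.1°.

≈ lat 24.9°, lon 122.4°

Write both endpoints as unit vectors p₁, p₂ with components (cos φ cos λ, cos φ sin λ, sin φ).
The central angle between the endpoints is δ = arccos(p₁·p₂) ≈ 1.695 rad (97.1°). The total great-circle distance is δ·R ≈ 1.695 × 3440 ≈ 5831 nmi, so the target fraction is f = 3000/5831 ≈ 0.514.
Interpolate at f ≈ 0.514 with slerp weights a = sin((1−f)δ)/sin δ ≈ 0.739, b = sin(fδ)/sin δ ≈ 0.772.
p = a·p₁ + b·p₂ ≈ (-0.486, 0.767, 0.420); φ = arcsin(p_z) ≈ 24.85°, λ = atan2(p_y, p_x) ≈ 122.36°.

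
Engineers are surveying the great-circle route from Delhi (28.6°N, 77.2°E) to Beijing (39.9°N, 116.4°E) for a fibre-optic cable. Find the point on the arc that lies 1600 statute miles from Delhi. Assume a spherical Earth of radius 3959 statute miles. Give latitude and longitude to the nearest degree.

≈ 38°N, 103°E

From cos δ = sin φ₁ sin φ₂ + cos φ₁ cos φ₂ cos Δλ, the central angle is δ ≈ 0.593 rad (34.0°). The total great-circle distance is δ·R ≈ 0.593 × 3959 ≈ 2349 mi, so the target fraction is f = 1600/2349 ≈ 0.681.
Interpolate at f ≈ 0.681 with slerp weights a = sin((1−f)δ)/sin δ ≈ 0.336, b = sin(fδ)/sin δ ≈ 0.703.
p = a·p₁ + b·p₂ ≈ (-0.174, 0.771, 0.612); φ = arcsin(p_z) ≈ 37.74°, λ = atan2(p_y, p_x) ≈ 102.74°.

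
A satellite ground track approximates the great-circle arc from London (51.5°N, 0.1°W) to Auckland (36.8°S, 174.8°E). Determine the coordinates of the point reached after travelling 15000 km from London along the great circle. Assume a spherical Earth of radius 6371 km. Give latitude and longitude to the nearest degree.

≈ 7°S, 169°E

Write both endpoints as unit vectors p₁, p₂ with components (cos φ cos λ, cos φ sin λ, sin φ).
The central angle between the endpoints is δ = arccos(p₁·p₂) ≈ 2.877 rad (164.9°). The total great-circle distance is δ·R ≈ 2.877 × 6371 ≈ 18332 km, so the target fraction is f = 15000/18332 ≈ 0.818.
Interpolate at f ≈ 0.818 with slerp weights a = sin((1−f)δ)/sin δ ≈ 1.912, b = sin(fδ)/sin δ ≈ 2.712.
p = a·p₁ + b·p₂ ≈ (-0.972, 0.195, -0.128); φ = arcsin(p_z) ≈ -7.36°, λ = atan2(p_y, p_x) ≈ 168.67°.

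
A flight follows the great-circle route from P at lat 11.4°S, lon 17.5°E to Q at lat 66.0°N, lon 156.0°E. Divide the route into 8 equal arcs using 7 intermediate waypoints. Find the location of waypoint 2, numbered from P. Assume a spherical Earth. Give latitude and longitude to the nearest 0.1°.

Write both endpoints as unit vectors p₁, p₂ with components (cos φ cos λ, cos φ sin λ, sin φ).
The central angle between the endpoints is δ = arccos(p₁·p₂) ≈ 2.071 rad (118.6°).
Interpolate at f = 2/8 with slerp weights a = sin((1−f)δ)/sin δ ≈ 1.139, b = sin(fδ)/sin δ ≈ 0.564.
p = a·p₁ + b·p₂ ≈ (0.856, 0.429, 0.290); φ = arcsin(p_z) ≈ 16.85°, λ = atan2(p_y, p_x) ≈ 26.63°.

≈ lat 16.8°N, lon 26.6°E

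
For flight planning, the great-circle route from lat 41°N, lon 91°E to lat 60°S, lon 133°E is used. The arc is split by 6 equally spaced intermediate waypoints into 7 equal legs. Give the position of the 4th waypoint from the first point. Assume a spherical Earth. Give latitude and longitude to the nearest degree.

Write both endpoints as unit vectors p₁, p₂ with components (cos φ cos λ, cos φ sin λ, sin φ).
The central angle between the endpoints is δ = arccos(p₁·p₂) ≈ 1.863 rad (106.7°).
Interpolate at f = 4/7 with slerp weights a = sin((1−f)δ)/sin δ ≈ 0.748, b = sin(fδ)/sin δ ≈ 0.913.
p = a·p₁ + b·p₂ ≈ (-0.321, 0.898, -0.300); φ = arcsin(p_z) ≈ -17.47°, λ = atan2(p_y, p_x) ≈ 109.68°.

≈ lat 17°S, lon 110°E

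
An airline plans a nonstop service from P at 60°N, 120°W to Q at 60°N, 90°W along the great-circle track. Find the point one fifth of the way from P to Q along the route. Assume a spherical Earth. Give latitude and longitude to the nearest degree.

≈ 61°N, 114°W

Write both endpoints as unit vectors p₁, p₂ with components (cos φ cos λ, cos φ sin λ, sin φ).
The central angle between the endpoints is δ = arccos(p₁·p₂) ≈ 0.260 rad (14.9°).
Interpolate at f = 1/5 with slerp weights a = sin((1−f)δ)/sin δ ≈ 0.803, b = sin(fδ)/sin δ ≈ 0.202.
p = a·p₁ + b·p₂ ≈ (-0.201, -0.449, 0.871); φ = arcsin(p_z) ≈ 60.54°, λ = atan2(p_y, p_x) ≈ -114.10°.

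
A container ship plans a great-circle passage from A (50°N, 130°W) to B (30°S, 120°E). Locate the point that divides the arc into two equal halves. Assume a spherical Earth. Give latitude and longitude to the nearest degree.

≈ (17°N, 163°E)

Convert each endpoint to a unit vector on the sphere (x = cos φ cos λ, y = cos φ sin λ, z = sin φ).
The central angle between the endpoints is δ = arccos(p₁·p₂) ≈ 2.181 rad (125.0°).
Interpolate at f = 1/2 with slerp weights a = sin((1−f)δ)/sin δ ≈ 1.083, b = sin(fδ)/sin δ ≈ 1.083.
p = a·p₁ + b·p₂ ≈ (-0.916, 0.279, 0.288); φ = arcsin(p_z) ≈ 16.74°, λ = atan2(p_y, p_x) ≈ 163.07°.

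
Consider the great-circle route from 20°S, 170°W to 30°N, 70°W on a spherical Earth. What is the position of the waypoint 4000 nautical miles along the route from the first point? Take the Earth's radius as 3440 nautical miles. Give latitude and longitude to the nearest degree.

Write both endpoints as unit vectors p₁, p₂ with components (cos φ cos λ, cos φ sin λ, sin φ).
The central angle between the endpoints is δ = arccos(p₁·p₂) ≈ 1.888 rad (108.2°). The total great-circle distance is δ·R ≈ 1.888 × 3440 ≈ 6496 nmi, so the target fraction is f = 4000/6496 ≈ 0.616.
Interpolate at f ≈ 0.616 with slerp weights a = sin((1−f)δ)/sin δ ≈ 0.699, b = sin(fδ)/sin δ ≈ 0.966.
p = a·p₁ + b·p₂ ≈ (-0.360, -0.900, 0.244); φ = arcsin(p_z) ≈ 14.13°, λ = atan2(p_y, p_x) ≈ -111.81°.

≈ 14°N, 112°W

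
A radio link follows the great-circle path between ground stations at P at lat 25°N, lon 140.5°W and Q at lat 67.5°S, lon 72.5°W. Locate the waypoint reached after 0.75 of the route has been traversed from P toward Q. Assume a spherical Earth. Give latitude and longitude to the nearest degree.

Convert each endpoint to a unit vector on the sphere (x = cos φ cos λ, y = cos φ sin λ, z = sin φ).
The central angle between the endpoints is δ = arccos(p₁·p₂) ≈ 1.834 rad (105.1°).
Interpolate at f = 0.75 with slerp weights a = sin((1−f)δ)/sin δ ≈ 0.459, b = sin(fδ)/sin δ ≈ 1.016.
p = a·p₁ + b·p₂ ≈ (-0.204, -0.635, -0.745); φ = arcsin(p_z) ≈ -48.16°, λ = atan2(p_y, p_x) ≈ -107.78°.

≈ lat 48°S, lon 108°W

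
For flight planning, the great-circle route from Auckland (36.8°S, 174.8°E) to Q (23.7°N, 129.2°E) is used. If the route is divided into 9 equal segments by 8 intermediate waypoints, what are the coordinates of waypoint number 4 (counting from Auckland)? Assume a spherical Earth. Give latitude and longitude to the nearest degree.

Convert each endpoint to a unit vector on the sphere (x = cos φ cos λ, y = cos φ sin λ, z = sin φ).
The central angle between the endpoints is δ = arccos(p₁·p₂) ≈ 1.295 rad (74.2°).
Interpolate at f = 4/9 with slerp weights a = sin((1−f)δ)/sin δ ≈ 0.685, b = sin(fδ)/sin δ ≈ 0.566.
p = a·p₁ + b·p₂ ≈ (-0.874, 0.451, -0.183); φ = arcsin(p_z) ≈ -10.54°, λ = atan2(p_y, p_x) ≈ 152.69°.

≈ (11°S, 153°E)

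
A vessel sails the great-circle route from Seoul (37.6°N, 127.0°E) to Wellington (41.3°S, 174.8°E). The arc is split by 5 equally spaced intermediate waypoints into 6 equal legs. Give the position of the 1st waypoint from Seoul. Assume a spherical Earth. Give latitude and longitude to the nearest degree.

Write both endpoints as unit vectors p₁, p₂ with components (cos φ cos λ, cos φ sin λ, sin φ).
The central angle between the endpoints is δ = arccos(p₁·p₂) ≈ 1.574 rad (90.2°).
Interpolate at f = 1/6 with slerp weights a = sin((1−f)δ)/sin δ ≈ 0.967, b = sin(fδ)/sin δ ≈ 0.259.
p = a·p₁ + b·p₂ ≈ (-0.655, 0.629, 0.419); φ = arcsin(p_z) ≈ 24.75°, λ = atan2(p_y, p_x) ≈ 136.14°.

≈ 25°N, 136°E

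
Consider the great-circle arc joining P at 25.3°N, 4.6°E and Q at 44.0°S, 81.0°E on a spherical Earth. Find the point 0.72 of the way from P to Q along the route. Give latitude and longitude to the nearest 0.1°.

Convert each endpoint to a unit vector on the sphere (x = cos φ cos λ, y = cos φ sin λ, z = sin φ).
The central angle between the endpoints is δ = arccos(p₁·p₂) ≈ 1.715 rad (98.3°).
Interpolate at f = 0.72 with slerp weights a = sin((1−f)δ)/sin δ ≈ 0.467, b = sin(fδ)/sin δ ≈ 0.954.
p = a·p₁ + b·p₂ ≈ (0.528, 0.712, -0.463); φ = arcsin(p_z) ≈ -27.60°, λ = atan2(p_y, p_x) ≈ 53.42°.

≈ 27.6°S, 53.4°E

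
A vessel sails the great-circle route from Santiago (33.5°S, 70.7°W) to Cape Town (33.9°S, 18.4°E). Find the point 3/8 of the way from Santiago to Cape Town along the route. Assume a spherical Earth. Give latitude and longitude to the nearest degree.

From cos δ = sin φ₁ sin φ₂ + cos φ₁ cos φ₂ cos Δλ, the central angle is δ ≈ 1.246 rad (71.4°).
Interpolate at f = 3/8 with slerp weights a = sin((1−f)δ)/sin δ ≈ 0.741, b = sin(fδ)/sin δ ≈ 0.475.
p = a·p₁ + b·p₂ ≈ (0.579, -0.459, -0.674); φ = arcsin(p_z) ≈ -42.40°, λ = atan2(p_y, p_x) ≈ -38.41°.

≈ 42°S, 38°W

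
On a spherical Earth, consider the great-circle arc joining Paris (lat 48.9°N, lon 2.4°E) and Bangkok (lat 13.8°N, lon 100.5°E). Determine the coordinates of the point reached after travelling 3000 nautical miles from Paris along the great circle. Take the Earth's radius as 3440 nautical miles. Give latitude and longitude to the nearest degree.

Convert each endpoint to a unit vector on the sphere (x = cos φ cos λ, y = cos φ sin λ, z = sin φ).
The central angle between the endpoints is δ = arccos(p₁·p₂) ≈ 1.481 rad (84.8°). The total great-circle distance is δ·R ≈ 1.481 × 3440 ≈ 5094 nmi, so the target fraction is f = 3000/5094 ≈ 0.589.
Interpolate at f ≈ 0.589 with slerp weights a = sin((1−f)δ)/sin δ ≈ 0.574, b = sin(fδ)/sin δ ≈ 0.769.
p = a·p₁ + b·p₂ ≈ (0.241, 0.750, 0.616); φ = arcsin(p_z) ≈ 38.03°, λ = atan2(p_y, p_x) ≈ 72.18°.

≈ lat 38°N, lon 72°E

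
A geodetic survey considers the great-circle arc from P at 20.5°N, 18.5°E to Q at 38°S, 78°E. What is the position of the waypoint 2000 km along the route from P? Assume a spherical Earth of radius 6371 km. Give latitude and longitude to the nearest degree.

Write both endpoints as unit vectors p₁, p₂ with components (cos φ cos λ, cos φ sin λ, sin φ).
The central angle between the endpoints is δ = arccos(p₁·p₂) ≈ 1.411 rad (80.9°). The total great-circle distance is δ·R ≈ 1.411 × 6371 ≈ 8990 km, so the target fraction is f = 2000/8990 ≈ 0.222.
Interpolate at f ≈ 0.222 with slerp weights a = sin((1−f)δ)/sin δ ≈ 0.901, b = sin(fδ)/sin δ ≈ 0.313.
p = a·p₁ + b·p₂ ≈ (0.852, 0.509, 0.123); φ = arcsin(p_z) ≈ 7.07°, λ = atan2(p_y, p_x) ≈ 30.86°.

≈ 7°N, 31°E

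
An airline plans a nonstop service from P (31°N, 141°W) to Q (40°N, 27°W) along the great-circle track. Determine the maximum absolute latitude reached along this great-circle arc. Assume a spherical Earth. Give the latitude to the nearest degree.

≈ 53°N

The great circle lies in the plane with unit normal n̂ = (p₁ × p₂)/|p₁ × p₂|.
Here n̂_z ≈ +0.601; the vertex latitude is φ_max = arccos|n̂_z| ≈ 53.1°.
Check via Clairaut: cos φ_max = |cos φ₁| · sin C = cos(31.0°)·sin(44.5°) ≈ 0.601, again giving ≈ 53.1°.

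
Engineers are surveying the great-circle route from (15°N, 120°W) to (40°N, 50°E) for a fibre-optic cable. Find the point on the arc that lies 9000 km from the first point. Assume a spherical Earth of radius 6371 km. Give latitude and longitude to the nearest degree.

From cos δ = sin φ₁ sin φ₂ + cos φ₁ cos φ₂ cos Δλ, the central angle is δ ≈ 2.168 rad (124.2°). The total great-circle distance is δ·R ≈ 2.168 × 6371 ≈ 13812 km, so the target fraction is f = 9000/13812 ≈ 0.652.
Interpolate at f ≈ 0.652 with slerp weights a = sin((1−f)δ)/sin δ ≈ 0.829, b = sin(fδ)/sin δ ≈ 1.194.
p = a·p₁ + b·p₂ ≈ (0.188, 0.007, 0.982); φ = arcsin(p_z) ≈ 79.18°, λ = atan2(p_y, p_x) ≈ 2.23°.

≈ (79°N, 2°E)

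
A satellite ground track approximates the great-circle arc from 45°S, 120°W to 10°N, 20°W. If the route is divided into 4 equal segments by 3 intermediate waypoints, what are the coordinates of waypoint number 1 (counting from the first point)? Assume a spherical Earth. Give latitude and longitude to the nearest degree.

≈ 39°S, 85°W

From cos δ = sin φ₁ sin φ₂ + cos φ₁ cos φ₂ cos Δλ, the central angle is δ ≈ 1.817 rad (104.1°).
Interpolate at f = 1/4 with slerp weights a = sin((1−f)δ)/sin δ ≈ 1.009, b = sin(fδ)/sin δ ≈ 0.452.
p = a·p₁ + b·p₂ ≈ (0.062, -0.770, -0.635); φ = arcsin(p_z) ≈ -39.41°, λ = atan2(p_y, p_x) ≈ -85.40°.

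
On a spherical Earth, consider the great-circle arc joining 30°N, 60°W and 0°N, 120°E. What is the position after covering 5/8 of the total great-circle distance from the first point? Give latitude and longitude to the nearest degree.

Convert each endpoint to a unit vector on the sphere (x = cos φ cos λ, y = cos φ sin λ, z = sin φ).
The central angle between the endpoints is δ = arccos(p₁·p₂) ≈ 2.618 rad (150.0°).
Interpolate at f = 5/8 with slerp weights a = sin((1−f)δ)/sin δ ≈ 1.663, b = sin(fδ)/sin δ ≈ 1.996.
p = a·p₁ + b·p₂ ≈ (-0.278, 0.481, 0.831); φ = arcsin(p_z) ≈ 56.25°, λ = atan2(p_y, p_x) ≈ 120.00°.

≈ 56°N, 120°E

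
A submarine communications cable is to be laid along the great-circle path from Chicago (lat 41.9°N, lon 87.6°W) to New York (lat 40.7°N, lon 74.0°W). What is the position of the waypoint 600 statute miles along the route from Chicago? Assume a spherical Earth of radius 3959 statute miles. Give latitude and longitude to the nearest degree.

≈ lat 41°N, lon 76°W

Write both endpoints as unit vectors p₁, p₂ with components (cos φ cos λ, cos φ sin λ, sin φ).
The central angle between the endpoints is δ = arccos(p₁·p₂) ≈ 0.179 rad (10.3°). The total great-circle distance is δ·R ≈ 0.179 × 3959 ≈ 710 mi, so the target fraction is f = 600/710 ≈ 0.845.
Interpolate at f ≈ 0.845 with slerp weights a = sin((1−f)δ)/sin δ ≈ 0.156, b = sin(fδ)/sin δ ≈ 0.846.
p = a·p₁ + b·p₂ ≈ (0.182, -0.733, 0.656); φ = arcsin(p_z) ≈ 40.99°, λ = atan2(p_y, p_x) ≈ -76.07°.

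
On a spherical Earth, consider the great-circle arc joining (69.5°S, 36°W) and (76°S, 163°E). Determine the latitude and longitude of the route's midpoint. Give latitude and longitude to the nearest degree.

≈ (86°S, 69°W)

The haversine formula gives a central angle δ ≈ 0.594 rad (34.0°) between the endpoints.
Interpolate at f = 1/2 with slerp weights a = sin((1−f)δ)/sin δ ≈ 0.523, b = sin(fδ)/sin δ ≈ 0.523.
p = a·p₁ + b·p₂ ≈ (0.027, -0.071, -0.997); φ = arcsin(p_z) ≈ -85.66°, λ = atan2(p_y, p_x) ≈ -68.96°.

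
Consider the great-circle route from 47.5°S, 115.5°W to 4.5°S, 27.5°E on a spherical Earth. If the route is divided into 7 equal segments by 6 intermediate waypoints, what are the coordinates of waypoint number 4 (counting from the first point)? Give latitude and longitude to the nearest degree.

Write both endpoints as unit vectors p₁, p₂ with components (cos φ cos λ, cos φ sin λ, sin φ).
The central angle between the endpoints is δ = arccos(p₁·p₂) ≈ 2.071 rad (118.7°).
Interpolate at f = 4/7 with slerp weights a = sin((1−f)δ)/sin δ ≈ 0.884, b = sin(fδ)/sin δ ≈ 1.056.
p = a·p₁ + b·p₂ ≈ (0.676, -0.053, -0.735); φ = arcsin(p_z) ≈ -47.28°, λ = atan2(p_y, p_x) ≈ -4.50°.

≈ 47°S, 5°W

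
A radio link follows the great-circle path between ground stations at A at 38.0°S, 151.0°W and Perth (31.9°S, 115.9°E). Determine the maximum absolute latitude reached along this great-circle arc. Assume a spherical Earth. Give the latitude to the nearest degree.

≈ 46°S

The great circle lies in the plane with unit normal n̂ = (p₁ × p₂)/|p₁ × p₂|.
Here n̂_z ≈ -0.698; the vertex latitude is φ_max = arccos|n̂_z| ≈ 45.7°.
Check via Clairaut: cos φ_max = |cos φ₁| · sin C = cos(38.0°)·sin(117.7°) ≈ 0.698, again giving ≈ 45.7°.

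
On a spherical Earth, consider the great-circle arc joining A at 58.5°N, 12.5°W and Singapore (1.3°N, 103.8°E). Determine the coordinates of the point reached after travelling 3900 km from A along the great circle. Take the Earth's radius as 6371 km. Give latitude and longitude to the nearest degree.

Convert each endpoint to a unit vector on the sphere (x = cos φ cos λ, y = cos φ sin λ, z = sin φ).
The central angle between the endpoints is δ = arccos(p₁·p₂) ≈ 1.785 rad (102.2°). The total great-circle distance is δ·R ≈ 1.785 × 6371 ≈ 11369 km, so the target fraction is f = 3900/11369 ≈ 0.343.
Interpolate at f ≈ 0.343 with slerp weights a = sin((1−f)δ)/sin δ ≈ 0.943, b = sin(fδ)/sin δ ≈ 0.588.
p = a·p₁ + b·p₂ ≈ (0.341, 0.464, 0.817); φ = arcsin(p_z) ≈ 54.83°, λ = atan2(p_y, p_x) ≈ 53.71°.

≈ 55°N, 54°E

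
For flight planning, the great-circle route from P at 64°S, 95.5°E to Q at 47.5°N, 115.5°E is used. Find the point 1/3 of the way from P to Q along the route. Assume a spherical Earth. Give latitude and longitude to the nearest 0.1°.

Write both endpoints as unit vectors p₁, p₂ with components (cos φ cos λ, cos φ sin λ, sin φ).
The central angle between the endpoints is δ = arccos(p₁·p₂) ≈ 1.965 rad (112.6°).
Interpolate at f = 1/3 with slerp weights a = sin((1−f)δ)/sin δ ≈ 1.047, b = sin(fδ)/sin δ ≈ 0.660.
p = a·p₁ + b·p₂ ≈ (-0.236, 0.859, -0.454); φ = arcsin(p_z) ≈ -27.01°, λ = atan2(p_y, p_x) ≈ 105.36°.

≈ 27.0°S, 105.4°E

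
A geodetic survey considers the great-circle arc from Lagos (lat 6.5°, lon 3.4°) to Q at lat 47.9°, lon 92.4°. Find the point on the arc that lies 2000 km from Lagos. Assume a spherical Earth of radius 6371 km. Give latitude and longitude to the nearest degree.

Write both endpoints as unit vectors p₁, p₂ with components (cos φ cos λ, cos φ sin λ, sin φ).
The central angle between the endpoints is δ = arccos(p₁·p₂) ≈ 1.475 rad (84.5°). The total great-circle distance is δ·R ≈ 1.475 × 6371 ≈ 9397 km, so the target fraction is f = 2000/9397 ≈ 0.213.
Interpolate at f ≈ 0.213 with slerp weights a = sin((1−f)δ)/sin δ ≈ 0.921, b = sin(fδ)/sin δ ≈ 0.310.
p = a·p₁ + b·p₂ ≈ (0.905, 0.262, 0.334); φ = arcsin(p_z) ≈ 19.54°, λ = atan2(p_y, p_x) ≈ 16.15°.

≈ lat 20°, lon 16°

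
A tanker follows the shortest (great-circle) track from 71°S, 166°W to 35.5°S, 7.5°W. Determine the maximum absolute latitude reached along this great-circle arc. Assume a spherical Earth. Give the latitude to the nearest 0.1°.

The great circle lies in the plane with unit normal n̂ = (p₁ × p₂)/|p₁ × p₂|.
Here n̂_z ≈ +0.102; the vertex latitude is φ_max = arccos|n̂_z| ≈ 84.2°.
Check via Clairaut: cos φ_max = |cos φ₁| · sin C = cos(71.0°)·sin(161.8°) ≈ 0.102, again giving ≈ 84.2°.

≈ 84.2°S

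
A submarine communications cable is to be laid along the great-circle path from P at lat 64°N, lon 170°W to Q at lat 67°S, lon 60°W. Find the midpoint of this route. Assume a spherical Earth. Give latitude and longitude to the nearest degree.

From cos δ = sin φ₁ sin φ₂ + cos φ₁ cos φ₂ cos Δλ, the central angle is δ ≈ 2.659 rad (152.4°).
Interpolate at f = 1/2 with slerp weights a = sin((1−f)δ)/sin δ ≈ 2.094, b = sin(fδ)/sin δ ≈ 2.094.
p = a·p₁ + b·p₂ ≈ (-0.495, -0.868, -0.045); φ = arcsin(p_z) ≈ -2.61°, λ = atan2(p_y, p_x) ≈ -119.69°.

≈ lat 3°S, lon 120°W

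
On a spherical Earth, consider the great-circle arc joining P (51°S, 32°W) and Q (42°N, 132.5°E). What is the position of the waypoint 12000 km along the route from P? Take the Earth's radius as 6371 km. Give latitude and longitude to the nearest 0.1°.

Convert each endpoint to a unit vector on the sphere (x = cos φ cos λ, y = cos φ sin λ, z = sin φ).
The central angle between the endpoints is δ = arccos(p₁·p₂) ≈ 2.899 rad (166.1°). The total great-circle distance is δ·R ≈ 2.899 × 6371 ≈ 18468 km, so the target fraction is f = 12000/18468 ≈ 0.650.
Interpolate at f ≈ 0.650 with slerp weights a = sin((1−f)δ)/sin δ ≈ 3.535, b = sin(fδ)/sin δ ≈ 3.958.
p = a·p₁ + b·p₂ ≈ (-0.101, 0.990, -0.098); φ = arcsin(p_z) ≈ -5.64°, λ = atan2(p_y, p_x) ≈ 95.82°.

≈ (5.6°S, 95.8°E)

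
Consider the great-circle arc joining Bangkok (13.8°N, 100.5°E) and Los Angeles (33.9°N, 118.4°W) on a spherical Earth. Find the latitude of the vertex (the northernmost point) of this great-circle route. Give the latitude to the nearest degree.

The great circle lies in the plane with unit normal n̂ = (p₁ × p₂)/|p₁ × p₂|.
Here n̂_z ≈ +0.582; the vertex latitude is φ_max = arccos|n̂_z| ≈ 54.4°.
Check via Clairaut: cos φ_max = |cos φ₁| · sin C = cos(13.8°)·sin(36.8°) ≈ 0.582, again giving ≈ 54.4°.

≈ 54°N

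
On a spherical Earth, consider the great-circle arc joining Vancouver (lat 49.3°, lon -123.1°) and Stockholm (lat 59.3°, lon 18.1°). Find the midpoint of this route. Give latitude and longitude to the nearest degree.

≈ lat 76°, lon -72°

Write both endpoints as unit vectors p₁, p₂ with components (cos φ cos λ, cos φ sin λ, sin φ).
The central angle between the endpoints is δ = arccos(p₁·p₂) ≈ 1.168 rad (66.9°).
Interpolate at f = 1/2 with slerp weights a = sin((1−f)δ)/sin δ ≈ 0.599, b = sin(fδ)/sin δ ≈ 0.599.
p = a·p₁ + b·p₂ ≈ (0.077, -0.232, 0.970); φ = arcsin(p_z) ≈ 75.83°, λ = atan2(p_y, p_x) ≈ -71.57°.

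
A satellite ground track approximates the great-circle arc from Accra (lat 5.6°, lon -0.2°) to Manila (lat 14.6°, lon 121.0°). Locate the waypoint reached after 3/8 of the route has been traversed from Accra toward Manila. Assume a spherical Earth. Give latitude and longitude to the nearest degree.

Convert each endpoint to a unit vector on the sphere (x = cos φ cos λ, y = cos φ sin λ, z = sin φ).
The central angle between the endpoints is δ = arccos(p₁·p₂) ≈ 2.065 rad (118.3°).
Interpolate at f = 3/8 with slerp weights a = sin((1−f)δ)/sin δ ≈ 1.092, b = sin(fδ)/sin δ ≈ 0.794.
p = a·p₁ + b·p₂ ≈ (0.691, 0.655, 0.307); φ = arcsin(p_z) ≈ 17.86°, λ = atan2(p_y, p_x) ≈ 43.49°.

≈ lat 18°, lon 43°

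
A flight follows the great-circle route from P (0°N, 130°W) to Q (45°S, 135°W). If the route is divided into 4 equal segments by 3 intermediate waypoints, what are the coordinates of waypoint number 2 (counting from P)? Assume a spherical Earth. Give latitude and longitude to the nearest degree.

Write both endpoints as unit vectors p₁, p₂ with components (cos φ cos λ, cos φ sin λ, sin φ).
The central angle between the endpoints is δ = arccos(p₁·p₂) ≈ 0.789 rad (45.2°).
Interpolate at f = 2/4 with slerp weights a = sin((1−f)δ)/sin δ ≈ 0.542, b = sin(fδ)/sin δ ≈ 0.542.
p = a·p₁ + b·p₂ ≈ (-0.619, -0.686, -0.383); φ = arcsin(p_z) ≈ -22.52°, λ = atan2(p_y, p_x) ≈ -132.07°.

≈ (23°S, 132°W)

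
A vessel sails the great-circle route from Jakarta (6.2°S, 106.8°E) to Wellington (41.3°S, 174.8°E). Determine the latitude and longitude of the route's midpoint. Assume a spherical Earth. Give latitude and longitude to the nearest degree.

Convert each endpoint to a unit vector on the sphere (x = cos φ cos λ, y = cos φ sin λ, z = sin φ).
The central angle between the endpoints is δ = arccos(p₁·p₂) ≈ 1.212 rad (69.4°).
Interpolate at f = 1/2 with slerp weights a = sin((1−f)δ)/sin δ ≈ 0.608, b = sin(fδ)/sin δ ≈ 0.608.
p = a·p₁ + b·p₂ ≈ (-0.630, 0.620, -0.467); φ = arcsin(p_z) ≈ -27.85°, λ = atan2(p_y, p_x) ≈ 135.44°.

≈ 28°S, 135°E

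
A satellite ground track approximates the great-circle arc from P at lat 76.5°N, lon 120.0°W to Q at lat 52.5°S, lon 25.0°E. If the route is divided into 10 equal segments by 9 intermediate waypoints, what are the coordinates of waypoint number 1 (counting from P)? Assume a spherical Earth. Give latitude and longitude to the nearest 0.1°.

≈ lat 78.0°N, lon 46.3°W

Write both endpoints as unit vectors p₁, p₂ with components (cos φ cos λ, cos φ sin λ, sin φ).
The central angle between the endpoints is δ = arccos(p₁·p₂) ≈ 2.663 rad (152.6°).
Interpolate at f = 1/10 with slerp weights a = sin((1−f)δ)/sin δ ≈ 1.473, b = sin(fδ)/sin δ ≈ 0.572.
p = a·p₁ + b·p₂ ≈ (0.144, -0.151, 0.978); φ = arcsin(p_z) ≈ 77.99°, λ = atan2(p_y, p_x) ≈ -46.33°.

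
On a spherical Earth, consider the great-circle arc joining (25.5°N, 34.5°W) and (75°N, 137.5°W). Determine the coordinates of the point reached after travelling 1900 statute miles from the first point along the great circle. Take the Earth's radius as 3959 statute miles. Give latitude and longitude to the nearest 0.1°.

≈ (51.5°N, 46.1°W)

Convert each endpoint to a unit vector on the sphere (x = cos φ cos λ, y = cos φ sin λ, z = sin φ).
The central angle between the endpoints is δ = arccos(p₁·p₂) ≈ 1.199 rad (68.7°). The total great-circle distance is δ·R ≈ 1.199 × 3959 ≈ 4747 mi, so the target fraction is f = 1900/4747 ≈ 0.400.
Interpolate at f ≈ 0.400 with slerp weights a = sin((1−f)δ)/sin δ ≈ 0.707, b = sin(fδ)/sin δ ≈ 0.496.
p = a·p₁ + b·p₂ ≈ (0.431, -0.448, 0.783); φ = arcsin(p_z) ≈ 51.54°, λ = atan2(p_y, p_x) ≈ -46.09°.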